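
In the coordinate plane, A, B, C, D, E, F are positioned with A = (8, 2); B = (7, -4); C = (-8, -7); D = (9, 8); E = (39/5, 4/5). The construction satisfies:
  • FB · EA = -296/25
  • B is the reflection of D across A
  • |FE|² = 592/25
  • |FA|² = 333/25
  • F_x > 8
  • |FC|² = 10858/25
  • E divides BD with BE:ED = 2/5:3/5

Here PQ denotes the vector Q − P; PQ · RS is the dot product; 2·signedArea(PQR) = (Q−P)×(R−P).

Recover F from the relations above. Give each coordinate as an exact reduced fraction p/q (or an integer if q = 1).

1. F_x = 43/5  [line -1/5·x + -6/5·y + 211/25 = 0 ∩ |FA|² = 333/25]
2. F_y = 28/5  [line -1/5·x + -6/5·y + 211/25 = 0 ∩ |FA|² = 333/25]
   → F = (43/5, 28/5)

F = (43/5, 28/5)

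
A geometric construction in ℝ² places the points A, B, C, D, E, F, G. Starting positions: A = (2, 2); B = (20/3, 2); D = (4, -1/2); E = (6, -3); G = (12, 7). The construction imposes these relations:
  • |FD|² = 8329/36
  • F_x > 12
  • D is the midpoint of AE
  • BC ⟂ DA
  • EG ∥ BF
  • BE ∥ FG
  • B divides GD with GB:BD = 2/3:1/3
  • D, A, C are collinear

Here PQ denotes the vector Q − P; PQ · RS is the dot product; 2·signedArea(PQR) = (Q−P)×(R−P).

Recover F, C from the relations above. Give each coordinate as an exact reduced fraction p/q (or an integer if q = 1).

1. F_x = 38/3  [BE ∥ FG ∩ EG ∥ BF]
2. F_y = 12  [BE ∥ FG ∩ EG ∥ BF]
   → F = (38/3, 12)
3. C_x = 470/123  [D, A, C are collinear ∩ BC ⟂ DA]
4. C_y = -34/123  [D, A, C are collinear ∩ BC ⟂ DA]
   → C = (470/123, -34/123)

C = (470/123, -34/123)
F = (38/3, 12)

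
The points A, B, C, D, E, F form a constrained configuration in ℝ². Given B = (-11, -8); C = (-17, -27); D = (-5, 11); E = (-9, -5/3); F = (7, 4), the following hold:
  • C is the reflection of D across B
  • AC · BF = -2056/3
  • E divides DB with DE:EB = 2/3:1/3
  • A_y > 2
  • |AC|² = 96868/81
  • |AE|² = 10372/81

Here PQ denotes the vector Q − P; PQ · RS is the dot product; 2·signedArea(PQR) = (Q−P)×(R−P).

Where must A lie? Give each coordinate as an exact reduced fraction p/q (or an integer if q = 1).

1. A_x = 5/3  [line -18·x + -12·y + 166/3 = 0 ∩ |AC|² = 96868/81]
2. A_y = 19/9  [line -18·x + -12·y + 166/3 = 0 ∩ |AC|² = 96868/81]
   → A = (5/3, 19/9)

A = (5/3, 19/9)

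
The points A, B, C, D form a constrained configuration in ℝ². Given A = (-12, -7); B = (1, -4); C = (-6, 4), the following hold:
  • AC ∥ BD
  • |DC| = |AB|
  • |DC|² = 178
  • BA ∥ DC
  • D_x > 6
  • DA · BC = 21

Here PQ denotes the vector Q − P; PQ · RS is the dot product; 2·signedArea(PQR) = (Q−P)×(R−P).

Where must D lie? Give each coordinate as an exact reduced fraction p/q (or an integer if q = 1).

D = (7, 7)

1. D_x = 7  [BA ∥ DC ∩ AC ∥ BD]
2. D_y = 7  [BA ∥ DC ∩ AC ∥ BD]
   → D = (7, 7)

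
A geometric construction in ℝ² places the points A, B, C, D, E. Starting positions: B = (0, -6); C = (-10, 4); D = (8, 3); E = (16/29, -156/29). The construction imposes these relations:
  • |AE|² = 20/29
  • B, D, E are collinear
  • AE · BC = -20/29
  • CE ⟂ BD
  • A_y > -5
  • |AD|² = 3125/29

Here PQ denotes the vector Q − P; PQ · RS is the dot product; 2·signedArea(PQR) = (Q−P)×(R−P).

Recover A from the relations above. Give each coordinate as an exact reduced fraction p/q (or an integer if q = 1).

A = (32/29, -138/29)

1. A_x = 32/29  [line 10·x + -10·y + -1700/29 = 0 ∩ |AE|² = 20/29]
2. A_y = -138/29  [line 10·x + -10·y + -1700/29 = 0 ∩ |AE|² = 20/29]
   → A = (32/29, -138/29)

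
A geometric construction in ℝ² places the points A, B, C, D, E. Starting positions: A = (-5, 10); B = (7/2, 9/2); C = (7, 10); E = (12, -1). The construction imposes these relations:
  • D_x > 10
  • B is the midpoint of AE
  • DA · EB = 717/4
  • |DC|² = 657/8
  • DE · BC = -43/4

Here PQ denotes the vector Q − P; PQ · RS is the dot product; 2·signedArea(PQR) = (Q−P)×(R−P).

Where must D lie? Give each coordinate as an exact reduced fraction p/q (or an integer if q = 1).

1. D_x = 43/4  [DE · BC = -43/4 ∩ DA · EB = 717/4]
2. D_y = 7/4  [DE · BC = -43/4 ∩ DA · EB = 717/4]
   → D = (43/4, 7/4)

D = (43/4, 7/4)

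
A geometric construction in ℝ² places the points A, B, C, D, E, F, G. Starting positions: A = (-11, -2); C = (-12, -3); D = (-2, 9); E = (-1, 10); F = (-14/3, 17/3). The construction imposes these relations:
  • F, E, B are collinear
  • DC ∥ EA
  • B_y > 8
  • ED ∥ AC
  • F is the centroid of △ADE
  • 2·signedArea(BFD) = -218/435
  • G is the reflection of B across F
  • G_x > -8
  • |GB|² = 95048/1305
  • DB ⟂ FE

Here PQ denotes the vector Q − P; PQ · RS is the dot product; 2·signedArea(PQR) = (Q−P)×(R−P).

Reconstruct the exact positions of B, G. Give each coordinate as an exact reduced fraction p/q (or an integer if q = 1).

B = (-277/145, 1294/145)
G = (-3229/435, 1048/435)

1. B_x = -277/145  [F, E, B are collinear ∩ DB ⟂ FE]
2. B_y = 1294/145  [F, E, B are collinear ∩ DB ⟂ FE]
   → B = (-277/145, 1294/145)
3. G_x = -3229/435  [G is the reflection of B across F]
4. G_y = 1048/435  [G is the reflection of B across F]
   → G = (-3229/435, 1048/435)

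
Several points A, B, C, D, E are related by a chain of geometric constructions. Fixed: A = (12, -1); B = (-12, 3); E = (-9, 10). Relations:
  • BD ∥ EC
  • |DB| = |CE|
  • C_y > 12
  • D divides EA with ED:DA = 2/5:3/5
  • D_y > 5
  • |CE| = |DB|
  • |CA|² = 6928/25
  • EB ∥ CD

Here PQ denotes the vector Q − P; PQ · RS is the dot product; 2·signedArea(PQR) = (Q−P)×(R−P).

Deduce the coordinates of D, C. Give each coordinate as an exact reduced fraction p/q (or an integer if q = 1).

C = (12/5, 63/5)
D = (-3/5, 28/5)

1. D_x = -3/5  [D divides EA with ED:DA = 2/5:3/5]
2. D_y = 28/5  [D divides EA with ED:DA = 2/5:3/5]
   → D = (-3/5, 28/5)
3. C_x = 12/5  [EB ∥ CD ∩ BD ∥ EC]
4. C_y = 63/5  [EB ∥ CD ∩ BD ∥ EC]
   → C = (12/5, 63/5)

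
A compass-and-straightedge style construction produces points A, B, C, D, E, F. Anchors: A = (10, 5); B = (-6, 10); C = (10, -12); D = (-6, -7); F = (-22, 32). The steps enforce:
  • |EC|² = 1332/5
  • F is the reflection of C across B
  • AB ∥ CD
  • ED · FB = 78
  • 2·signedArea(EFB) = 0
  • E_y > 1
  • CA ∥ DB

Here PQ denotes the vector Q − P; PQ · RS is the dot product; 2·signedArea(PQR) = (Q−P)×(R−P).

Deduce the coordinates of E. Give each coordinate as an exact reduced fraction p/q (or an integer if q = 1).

1. E_x = 2/5  [2·signedArea(EFB) = 0 ∩ ED · FB = 78]
2. E_y = 6/5  [2·signedArea(EFB) = 0 ∩ ED · FB = 78]
   → E = (2/5, 6/5)

E = (2/5, 6/5)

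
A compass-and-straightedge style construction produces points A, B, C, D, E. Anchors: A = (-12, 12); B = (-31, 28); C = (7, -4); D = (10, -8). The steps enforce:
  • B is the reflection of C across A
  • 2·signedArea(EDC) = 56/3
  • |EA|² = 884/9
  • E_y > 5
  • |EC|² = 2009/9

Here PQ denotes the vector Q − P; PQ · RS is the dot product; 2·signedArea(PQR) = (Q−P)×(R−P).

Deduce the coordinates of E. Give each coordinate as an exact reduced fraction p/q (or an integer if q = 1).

1. E_x = -14/3  [line -4·x + -3·y + -8/3 = 0 ∩ |EC|² = 2009/9]
2. E_y = 16/3  [line -4·x + -3·y + -8/3 = 0 ∩ |EC|² = 2009/9]
   → E = (-14/3, 16/3)

E = (-14/3, 16/3)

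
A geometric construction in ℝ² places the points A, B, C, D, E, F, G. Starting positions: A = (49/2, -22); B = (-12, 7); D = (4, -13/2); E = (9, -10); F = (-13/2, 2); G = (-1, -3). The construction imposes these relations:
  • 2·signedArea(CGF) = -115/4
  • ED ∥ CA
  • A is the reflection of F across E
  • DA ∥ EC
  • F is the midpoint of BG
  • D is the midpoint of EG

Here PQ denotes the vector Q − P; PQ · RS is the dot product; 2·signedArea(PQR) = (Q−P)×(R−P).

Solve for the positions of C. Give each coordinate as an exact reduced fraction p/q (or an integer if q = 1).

1. C_x = 59/2  [ED ∥ CA ∩ DA ∥ EC]
2. C_y = -51/2  [ED ∥ CA ∩ DA ∥ EC]
   → C = (59/2, -51/2)

C = (59/2, -51/2)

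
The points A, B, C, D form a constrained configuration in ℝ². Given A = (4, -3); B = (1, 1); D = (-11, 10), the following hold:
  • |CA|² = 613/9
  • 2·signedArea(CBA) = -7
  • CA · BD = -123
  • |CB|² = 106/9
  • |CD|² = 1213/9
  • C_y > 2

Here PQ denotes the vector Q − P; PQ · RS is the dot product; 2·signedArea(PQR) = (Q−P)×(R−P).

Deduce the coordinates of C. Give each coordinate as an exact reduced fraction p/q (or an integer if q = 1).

1. C_x = -2  [2·signedArea(CBA) = -7 ∩ CA · BD = -123]
2. C_y = 8/3  [2·signedArea(CBA) = -7 ∩ CA · BD = -123]
   → C = (-2, 8/3)

C = (-2, 8/3)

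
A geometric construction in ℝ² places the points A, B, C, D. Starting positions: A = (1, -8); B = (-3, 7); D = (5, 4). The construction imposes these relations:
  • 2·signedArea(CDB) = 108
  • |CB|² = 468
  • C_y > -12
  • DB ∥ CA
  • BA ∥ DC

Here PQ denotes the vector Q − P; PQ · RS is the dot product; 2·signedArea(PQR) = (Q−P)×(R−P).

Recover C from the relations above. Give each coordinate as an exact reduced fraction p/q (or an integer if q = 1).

C = (9, -11)

1. C_x = 9  [DB ∥ CA ∩ BA ∥ DC]
2. C_y = -11  [DB ∥ CA ∩ BA ∥ DC]
   → C = (9, -11)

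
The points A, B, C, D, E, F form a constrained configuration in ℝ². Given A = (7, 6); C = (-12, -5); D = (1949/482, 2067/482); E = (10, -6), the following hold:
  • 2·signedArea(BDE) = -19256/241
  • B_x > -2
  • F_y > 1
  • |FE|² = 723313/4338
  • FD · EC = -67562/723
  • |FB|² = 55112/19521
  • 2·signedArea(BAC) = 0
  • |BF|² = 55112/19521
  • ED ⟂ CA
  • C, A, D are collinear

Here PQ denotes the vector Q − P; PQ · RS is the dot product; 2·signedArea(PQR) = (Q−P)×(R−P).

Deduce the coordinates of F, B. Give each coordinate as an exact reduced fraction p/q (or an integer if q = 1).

1. F_x = -461/1446  [line 22·x + -1·y + 12691/1446 = 0 ∩ |FE|² = 723313/4338]
2. F_y = 2549/1446  [line 22·x + -1·y + 12691/1446 = 0 ∩ |FE|² = 723313/4338]
   → F = (-461/1446, 2549/1446)
3. B_x = -7691/4338  [2·signedArea(BAC) = 0 ∩ 2·signedArea(BDE) = -19256/241]
4. B_y = 3995/4338  [2·signedArea(BAC) = 0 ∩ 2·signedArea(BDE) = -19256/241]
   → B = (-7691/4338, 3995/4338)

B = (-7691/4338, 3995/4338)
F = (-461/1446, 2549/1446)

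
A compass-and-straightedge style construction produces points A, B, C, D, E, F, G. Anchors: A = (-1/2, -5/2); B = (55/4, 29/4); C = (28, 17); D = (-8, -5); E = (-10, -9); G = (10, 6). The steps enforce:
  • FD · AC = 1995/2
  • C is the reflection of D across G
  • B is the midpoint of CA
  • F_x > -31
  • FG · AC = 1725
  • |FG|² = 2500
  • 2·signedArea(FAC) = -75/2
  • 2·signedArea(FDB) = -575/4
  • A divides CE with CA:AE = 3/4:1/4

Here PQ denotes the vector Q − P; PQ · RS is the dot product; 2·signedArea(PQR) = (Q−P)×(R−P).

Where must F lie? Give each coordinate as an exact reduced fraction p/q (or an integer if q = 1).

F = (-30, -24)

1. F_x = -30  [2·signedArea(FDB) = -575/4 ∩ 2·signedArea(FAC) = -75/2]
2. F_y = -24  [2·signedArea(FDB) = -575/4 ∩ 2·signedArea(FAC) = -75/2]
   → F = (-30, -24)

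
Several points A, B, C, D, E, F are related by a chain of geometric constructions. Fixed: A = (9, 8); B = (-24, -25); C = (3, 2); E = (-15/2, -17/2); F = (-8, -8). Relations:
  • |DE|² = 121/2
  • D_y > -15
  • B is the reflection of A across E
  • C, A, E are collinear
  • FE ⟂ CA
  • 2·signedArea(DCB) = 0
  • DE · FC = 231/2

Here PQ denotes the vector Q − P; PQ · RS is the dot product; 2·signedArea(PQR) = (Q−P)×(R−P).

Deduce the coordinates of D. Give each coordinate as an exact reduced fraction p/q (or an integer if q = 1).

1. D_x = -13  [2·signedArea(DCB) = 0 ∩ DE · FC = 231/2]
2. D_y = -14  [2·signedArea(DCB) = 0 ∩ DE · FC = 231/2]
   → D = (-13, -14)

D = (-13, -14)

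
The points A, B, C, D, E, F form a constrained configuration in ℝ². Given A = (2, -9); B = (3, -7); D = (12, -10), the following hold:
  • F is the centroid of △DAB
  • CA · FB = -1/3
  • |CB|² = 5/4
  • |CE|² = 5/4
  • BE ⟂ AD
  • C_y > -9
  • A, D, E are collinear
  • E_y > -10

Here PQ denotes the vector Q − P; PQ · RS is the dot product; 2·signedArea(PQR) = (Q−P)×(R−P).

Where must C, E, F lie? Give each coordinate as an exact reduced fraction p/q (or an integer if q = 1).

1. E_x = 282/101  [A, D, E are collinear ∩ BE ⟂ AD]
2. E_y = -917/101  [A, D, E are collinear ∩ BE ⟂ AD]
   → E = (282/101, -917/101)
3. F_x = 17/3  [F is the centroid of △DAB]
4. F_y = -26/3  [F is the centroid of △DAB]
   → F = (17/3, -26/3)
5. C_x = 5/2  [line 8/3·x + -5/3·y + -20 = 0 ∩ |CE|² = 5/4]
6. C_y = -8  [line 8/3·x + -5/3·y + -20 = 0 ∩ |CE|² = 5/4]
   → C = (5/2, -8)

C = (5/2, -8)
E = (282/101, -917/101)
F = (17/3, -26/3)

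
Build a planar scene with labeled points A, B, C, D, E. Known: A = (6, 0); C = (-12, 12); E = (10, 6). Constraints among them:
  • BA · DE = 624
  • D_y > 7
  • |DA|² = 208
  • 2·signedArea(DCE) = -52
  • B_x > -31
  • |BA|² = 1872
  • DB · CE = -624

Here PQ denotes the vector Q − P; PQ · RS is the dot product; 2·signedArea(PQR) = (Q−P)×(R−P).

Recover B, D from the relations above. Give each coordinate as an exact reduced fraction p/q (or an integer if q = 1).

1. D_x = -6  [line 6·x + 22·y + -140 = 0 ∩ |DA|² = 208]
2. D_y = 8  [line 6·x + 22·y + -140 = 0 ∩ |DA|² = 208]
   → D = (-6, 8)
3. B_x = -30  [BA · DE = 624 ∩ DB · CE = -624]
4. B_y = 24  [BA · DE = 624 ∩ DB · CE = -624]
   → B = (-30, 24)

B = (-30, 24)
D = (-6, 8)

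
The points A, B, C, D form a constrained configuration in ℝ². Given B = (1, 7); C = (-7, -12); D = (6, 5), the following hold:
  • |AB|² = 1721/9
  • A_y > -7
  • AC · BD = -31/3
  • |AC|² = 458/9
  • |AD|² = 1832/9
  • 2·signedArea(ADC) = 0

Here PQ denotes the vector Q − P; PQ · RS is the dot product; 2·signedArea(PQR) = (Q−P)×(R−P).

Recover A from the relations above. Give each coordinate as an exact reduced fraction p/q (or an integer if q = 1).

A = (-8/3, -19/3)

1. A_x = -8/3  [2·signedArea(ADC) = 0 ∩ AC · BD = -31/3]
2. A_y = -19/3  [2·signedArea(ADC) = 0 ∩ AC · BD = -31/3]
   → A = (-8/3, -19/3)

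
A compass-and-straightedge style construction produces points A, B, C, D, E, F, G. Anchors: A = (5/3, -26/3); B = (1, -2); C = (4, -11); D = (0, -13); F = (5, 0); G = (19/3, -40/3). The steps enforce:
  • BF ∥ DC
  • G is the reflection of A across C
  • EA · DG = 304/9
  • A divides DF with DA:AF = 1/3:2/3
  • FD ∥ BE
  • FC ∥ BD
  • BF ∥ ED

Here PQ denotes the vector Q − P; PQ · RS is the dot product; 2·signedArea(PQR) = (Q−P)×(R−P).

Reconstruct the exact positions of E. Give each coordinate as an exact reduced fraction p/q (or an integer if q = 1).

1. E_x = -4  [BF ∥ ED ∩ FD ∥ BE]
2. E_y = -15  [BF ∥ ED ∩ FD ∥ BE]
   → E = (-4, -15)

E = (-4, -15)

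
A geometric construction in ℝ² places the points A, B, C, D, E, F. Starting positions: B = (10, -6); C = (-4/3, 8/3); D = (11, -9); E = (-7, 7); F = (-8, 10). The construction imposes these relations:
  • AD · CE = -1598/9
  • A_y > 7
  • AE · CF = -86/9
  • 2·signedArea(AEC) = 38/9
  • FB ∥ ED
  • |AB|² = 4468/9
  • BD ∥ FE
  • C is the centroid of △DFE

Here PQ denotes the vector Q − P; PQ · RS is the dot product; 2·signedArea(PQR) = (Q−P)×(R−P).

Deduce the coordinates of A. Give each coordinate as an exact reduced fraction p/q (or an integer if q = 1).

A = (-22/3, 8)

1. A_x = -22/3  [AD · CE = -1598/9 ∩ 2·signedArea(AEC) = 38/9]
2. A_y = 8  [AD · CE = -1598/9 ∩ 2·signedArea(AEC) = 38/9]
   → A = (-22/3, 8)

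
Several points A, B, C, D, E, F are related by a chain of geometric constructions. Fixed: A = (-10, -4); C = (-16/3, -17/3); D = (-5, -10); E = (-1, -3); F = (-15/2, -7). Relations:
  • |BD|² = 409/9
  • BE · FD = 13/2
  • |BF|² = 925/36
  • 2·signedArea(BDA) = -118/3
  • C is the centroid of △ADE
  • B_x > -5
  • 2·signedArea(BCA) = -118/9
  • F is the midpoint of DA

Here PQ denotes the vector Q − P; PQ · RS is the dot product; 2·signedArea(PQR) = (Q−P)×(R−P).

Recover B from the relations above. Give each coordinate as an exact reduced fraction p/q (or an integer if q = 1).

B = (-4, -10/3)

1. B_x = -4  [2·signedArea(BCA) = -118/9 ∩ 2·signedArea(BDA) = -118/3]
2. B_y = -10/3  [2·signedArea(BCA) = -118/9 ∩ 2·signedArea(BDA) = -118/3]
   → B = (-4, -10/3)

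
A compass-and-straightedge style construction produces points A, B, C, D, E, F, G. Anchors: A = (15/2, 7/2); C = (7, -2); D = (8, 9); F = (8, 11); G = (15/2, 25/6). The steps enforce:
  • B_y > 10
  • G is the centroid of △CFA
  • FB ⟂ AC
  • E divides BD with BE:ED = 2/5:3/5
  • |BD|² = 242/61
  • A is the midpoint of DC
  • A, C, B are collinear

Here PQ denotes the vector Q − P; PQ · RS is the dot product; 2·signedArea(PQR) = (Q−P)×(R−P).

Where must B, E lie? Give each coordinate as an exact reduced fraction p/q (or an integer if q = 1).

1. B_x = 499/61  [A, C, B are collinear ∩ FB ⟂ AC]
2. B_y = 670/61  [A, C, B are collinear ∩ FB ⟂ AC]
   → B = (499/61, 670/61)
3. E_x = 2473/305  [E divides BD with BE:ED = 2/5:3/5]
4. E_y = 3108/305  [E divides BD with BE:ED = 2/5:3/5]
   → E = (2473/305, 3108/305)

B = (499/61, 670/61)
E = (2473/305, 3108/305)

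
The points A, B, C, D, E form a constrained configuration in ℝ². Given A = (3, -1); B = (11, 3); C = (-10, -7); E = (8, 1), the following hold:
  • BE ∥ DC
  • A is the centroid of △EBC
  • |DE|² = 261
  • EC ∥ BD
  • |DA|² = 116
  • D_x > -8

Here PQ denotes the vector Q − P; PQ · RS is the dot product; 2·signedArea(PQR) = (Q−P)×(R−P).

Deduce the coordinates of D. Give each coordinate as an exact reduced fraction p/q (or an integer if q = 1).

D = (-7, -5)

1. D_x = -7  [BE ∥ DC ∩ EC ∥ BD]
2. D_y = -5  [BE ∥ DC ∩ EC ∥ BD]
   → D = (-7, -5)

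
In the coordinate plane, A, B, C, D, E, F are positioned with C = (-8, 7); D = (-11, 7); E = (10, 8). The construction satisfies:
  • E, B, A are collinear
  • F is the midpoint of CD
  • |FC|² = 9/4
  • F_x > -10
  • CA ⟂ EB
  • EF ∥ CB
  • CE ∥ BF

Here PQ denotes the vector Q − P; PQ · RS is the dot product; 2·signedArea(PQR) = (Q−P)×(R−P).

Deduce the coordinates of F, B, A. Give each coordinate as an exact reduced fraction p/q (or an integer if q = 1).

A = (-45140/5641, 39712/5641)
B = (-55/2, 6)
F = (-19/2, 7)

1. F_x = -19/2  [F is the midpoint of CD]
2. F_y = 7  [F is the midpoint of CD]
   → F = (-19/2, 7)
3. B_x = -55/2  [CE ∥ BF ∩ EF ∥ CB]
4. B_y = 6  [CE ∥ BF ∩ EF ∥ CB]
   → B = (-55/2, 6)
5. A_x = -45140/5641  [E, B, A are collinear ∩ CA ⟂ EB]
6. A_y = 39712/5641  [E, B, A are collinear ∩ CA ⟂ EB]
   → A = (-45140/5641, 39712/5641)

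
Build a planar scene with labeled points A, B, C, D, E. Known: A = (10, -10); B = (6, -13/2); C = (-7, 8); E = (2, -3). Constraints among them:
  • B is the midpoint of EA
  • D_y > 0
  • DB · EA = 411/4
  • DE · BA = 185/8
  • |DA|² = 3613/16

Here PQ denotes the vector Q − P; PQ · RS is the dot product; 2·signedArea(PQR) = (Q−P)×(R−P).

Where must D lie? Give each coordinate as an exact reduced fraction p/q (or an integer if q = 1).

1. D_x = -1/2  [line -8·x + 7·y + -37/4 = 0 ∩ |DA|² = 3613/16]
2. D_y = 3/4  [line -8·x + 7·y + -37/4 = 0 ∩ |DA|² = 3613/16]
   → D = (-1/2, 3/4)

D = (-1/2, 3/4)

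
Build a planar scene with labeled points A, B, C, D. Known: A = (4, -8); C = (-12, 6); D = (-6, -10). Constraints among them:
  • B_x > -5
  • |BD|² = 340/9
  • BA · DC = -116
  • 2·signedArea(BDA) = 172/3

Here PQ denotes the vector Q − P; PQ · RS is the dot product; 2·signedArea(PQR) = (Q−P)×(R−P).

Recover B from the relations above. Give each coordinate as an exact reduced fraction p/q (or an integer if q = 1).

B = (-14/3, -4)

1. B_x = -14/3  [2·signedArea(BDA) = 172/3 ∩ BA · DC = -116]
2. B_y = -4  [2·signedArea(BDA) = 172/3 ∩ BA · DC = -116]
   → B = (-14/3, -4)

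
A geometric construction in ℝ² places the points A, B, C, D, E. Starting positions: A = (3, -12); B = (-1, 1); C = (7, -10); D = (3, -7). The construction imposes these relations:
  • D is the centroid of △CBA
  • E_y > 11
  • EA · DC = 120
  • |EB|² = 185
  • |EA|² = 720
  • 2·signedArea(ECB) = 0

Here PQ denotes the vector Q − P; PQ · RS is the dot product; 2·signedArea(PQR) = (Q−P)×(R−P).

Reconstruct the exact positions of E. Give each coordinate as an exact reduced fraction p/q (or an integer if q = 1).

E = (-9, 12)

1. E_x = -9  [2·signedArea(ECB) = 0 ∩ EA · DC = 120]
2. E_y = 12  [2·signedArea(ECB) = 0 ∩ EA · DC = 120]
   → E = (-9, 12)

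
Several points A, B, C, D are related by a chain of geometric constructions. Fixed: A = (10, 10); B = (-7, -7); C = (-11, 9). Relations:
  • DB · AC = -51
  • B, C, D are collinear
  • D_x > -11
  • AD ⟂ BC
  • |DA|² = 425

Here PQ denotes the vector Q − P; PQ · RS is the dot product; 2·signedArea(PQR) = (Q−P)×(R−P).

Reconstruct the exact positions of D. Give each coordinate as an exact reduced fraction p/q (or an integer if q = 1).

D = (-10, 5)

1. D_x = -10  [B, C, D are collinear ∩ AD ⟂ BC]
2. D_y = 5  [B, C, D are collinear ∩ AD ⟂ BC]
   → D = (-10, 5)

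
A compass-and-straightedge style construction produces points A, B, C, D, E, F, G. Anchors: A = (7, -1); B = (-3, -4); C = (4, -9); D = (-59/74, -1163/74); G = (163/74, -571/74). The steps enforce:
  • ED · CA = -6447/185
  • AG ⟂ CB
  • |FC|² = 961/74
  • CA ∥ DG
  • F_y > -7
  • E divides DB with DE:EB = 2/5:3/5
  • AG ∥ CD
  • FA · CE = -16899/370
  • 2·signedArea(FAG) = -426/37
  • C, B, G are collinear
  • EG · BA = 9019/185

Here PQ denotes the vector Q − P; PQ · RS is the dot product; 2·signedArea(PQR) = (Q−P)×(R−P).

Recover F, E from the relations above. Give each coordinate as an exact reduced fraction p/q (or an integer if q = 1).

E = (-621/370, -4081/370)
F = (79/74, -511/74)

1. F_x = 79/74  [line 497/74·x + -355/74·y + -1491/37 = 0 ∩ |FC|² = 961/74]
2. F_y = -511/74  [line 497/74·x + -355/74·y + -1491/37 = 0 ∩ |FC|² = 961/74]
   → F = (79/74, -511/74)
3. E_x = -621/370  [FA · CE = -16899/370 ∩ E divides DB with DE:EB = 2/5:3/5]
4. E_y = -4081/370  [FA · CE = -16899/370 ∩ E divides DB with DE:EB = 2/5:3/5]
   → E = (-621/370, -4081/370)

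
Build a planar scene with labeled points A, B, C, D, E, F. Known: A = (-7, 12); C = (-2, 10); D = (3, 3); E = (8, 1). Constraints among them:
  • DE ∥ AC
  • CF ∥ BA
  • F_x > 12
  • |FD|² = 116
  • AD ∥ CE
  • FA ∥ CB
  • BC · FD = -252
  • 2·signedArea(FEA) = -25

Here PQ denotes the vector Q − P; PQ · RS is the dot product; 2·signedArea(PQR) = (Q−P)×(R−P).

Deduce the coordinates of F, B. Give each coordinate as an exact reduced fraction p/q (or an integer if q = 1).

B = (-22, 23)
F = (13, -1)

1. F_x = 13  [line -11·x + -15·y + 128 = 0 ∩ |FD|² = 116]
2. F_y = -1  [line -11·x + -15·y + 128 = 0 ∩ |FD|² = 116]
   → F = (13, -1)
3. B_x = -22  [CF ∥ BA ∩ FA ∥ CB]
4. B_y = 23  [CF ∥ BA ∩ FA ∥ CB]
   → B = (-22, 23)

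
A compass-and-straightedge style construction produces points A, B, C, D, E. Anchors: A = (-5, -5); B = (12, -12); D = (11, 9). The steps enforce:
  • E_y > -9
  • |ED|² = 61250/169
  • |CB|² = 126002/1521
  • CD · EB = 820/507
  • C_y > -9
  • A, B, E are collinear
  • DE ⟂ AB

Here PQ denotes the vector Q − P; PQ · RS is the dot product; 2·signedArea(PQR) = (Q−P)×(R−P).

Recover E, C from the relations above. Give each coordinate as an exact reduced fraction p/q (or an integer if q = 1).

C = (1817/507, -4327/507)
E = (634/169, -1454/169)

1. E_x = 634/169  [A, B, E are collinear ∩ DE ⟂ AB]
2. E_y = -1454/169  [A, B, E are collinear ∩ DE ⟂ AB]
   → E = (634/169, -1454/169)
3. C_x = 1817/507  [line -1394/169·x + 574/169·y + 29684/507 = 0 ∩ |CB|² = 126002/1521]
4. C_y = -4327/507  [line -1394/169·x + 574/169·y + 29684/507 = 0 ∩ |CB|² = 126002/1521]
   → C = (1817/507, -4327/507)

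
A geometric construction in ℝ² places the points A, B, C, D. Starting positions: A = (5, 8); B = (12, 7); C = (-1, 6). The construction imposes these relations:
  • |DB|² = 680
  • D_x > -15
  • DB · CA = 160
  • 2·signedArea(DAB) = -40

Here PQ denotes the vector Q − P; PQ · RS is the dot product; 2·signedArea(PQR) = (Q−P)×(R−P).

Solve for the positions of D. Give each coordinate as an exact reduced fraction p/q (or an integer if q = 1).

D = (-14, 5)

1. D_x = -14  [2·signedArea(DAB) = -40 ∩ DB · CA = 160]
2. D_y = 5  [2·signedArea(DAB) = -40 ∩ DB · CA = 160]
   → D = (-14, 5)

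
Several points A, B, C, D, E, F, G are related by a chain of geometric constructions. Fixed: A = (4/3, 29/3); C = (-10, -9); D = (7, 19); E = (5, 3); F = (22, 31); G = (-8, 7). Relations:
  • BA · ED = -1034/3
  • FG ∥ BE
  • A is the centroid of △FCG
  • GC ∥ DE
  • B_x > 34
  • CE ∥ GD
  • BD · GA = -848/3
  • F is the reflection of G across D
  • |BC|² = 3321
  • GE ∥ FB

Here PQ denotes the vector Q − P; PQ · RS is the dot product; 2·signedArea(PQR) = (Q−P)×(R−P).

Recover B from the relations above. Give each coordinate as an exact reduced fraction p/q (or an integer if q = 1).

B = (35, 27)

1. B_x = 35  [FG ∥ BE ∩ GE ∥ FB]
2. B_y = 27  [FG ∥ BE ∩ GE ∥ FB]
   → B = (35, 27)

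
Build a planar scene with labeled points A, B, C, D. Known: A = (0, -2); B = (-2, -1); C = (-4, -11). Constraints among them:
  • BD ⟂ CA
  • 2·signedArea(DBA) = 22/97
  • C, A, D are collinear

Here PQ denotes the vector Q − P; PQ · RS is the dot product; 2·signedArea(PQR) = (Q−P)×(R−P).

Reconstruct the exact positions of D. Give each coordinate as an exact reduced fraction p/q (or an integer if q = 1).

1. D_x = 4/97  [C, A, D are collinear ∩ BD ⟂ CA]
2. D_y = -185/97  [C, A, D are collinear ∩ BD ⟂ CA]
   → D = (4/97, -185/97)

D = (4/97, -185/97)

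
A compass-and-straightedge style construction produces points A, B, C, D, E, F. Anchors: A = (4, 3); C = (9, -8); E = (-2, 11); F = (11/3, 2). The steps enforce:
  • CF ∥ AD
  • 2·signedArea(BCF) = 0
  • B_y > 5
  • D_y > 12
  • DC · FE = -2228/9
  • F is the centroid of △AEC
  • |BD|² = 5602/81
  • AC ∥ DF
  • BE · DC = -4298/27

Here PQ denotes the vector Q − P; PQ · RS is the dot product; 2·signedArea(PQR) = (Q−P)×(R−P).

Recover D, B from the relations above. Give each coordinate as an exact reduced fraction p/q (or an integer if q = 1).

1. D_x = -4/3  [AC ∥ DF ∩ CF ∥ AD]
2. D_y = 13  [AC ∥ DF ∩ CF ∥ AD]
   → D = (-4/3, 13)
3. B_x = 17/9  [2·signedArea(BCF) = 0 ∩ BE · DC = -4298/27]
4. B_y = 16/3  [2·signedArea(BCF) = 0 ∩ BE · DC = -4298/27]
   → B = (17/9, 16/3)

B = (17/9, 16/3)
D = (-4/3, 13)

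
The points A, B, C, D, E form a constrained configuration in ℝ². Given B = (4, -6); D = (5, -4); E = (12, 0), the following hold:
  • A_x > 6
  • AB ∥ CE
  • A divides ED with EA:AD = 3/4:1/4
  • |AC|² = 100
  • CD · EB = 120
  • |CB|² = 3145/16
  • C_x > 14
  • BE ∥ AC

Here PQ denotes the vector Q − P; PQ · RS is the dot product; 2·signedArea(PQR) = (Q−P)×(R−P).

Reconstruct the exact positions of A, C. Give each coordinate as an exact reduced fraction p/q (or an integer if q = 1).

A = (27/4, -3)
C = (59/4, 3)

1. A_x = 27/4  [A divides ED with EA:AD = 3/4:1/4]
2. A_y = -3  [A divides ED with EA:AD = 3/4:1/4]
   → A = (27/4, -3)
3. C_x = 59/4  [AB ∥ CE ∩ BE ∥ AC]
4. C_y = 3  [AB ∥ CE ∩ BE ∥ AC]
   → C = (59/4, 3)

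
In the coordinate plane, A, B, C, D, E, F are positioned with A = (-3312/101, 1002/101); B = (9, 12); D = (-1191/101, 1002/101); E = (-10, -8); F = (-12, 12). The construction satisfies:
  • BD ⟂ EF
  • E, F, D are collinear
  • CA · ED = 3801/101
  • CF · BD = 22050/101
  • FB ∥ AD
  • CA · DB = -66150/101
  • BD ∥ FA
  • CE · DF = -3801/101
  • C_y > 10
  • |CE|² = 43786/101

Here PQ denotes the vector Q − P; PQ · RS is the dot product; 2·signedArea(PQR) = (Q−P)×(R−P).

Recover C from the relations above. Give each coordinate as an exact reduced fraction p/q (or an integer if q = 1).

1. C_x = -141/101  [CA · DB = -66150/101 ∩ CE · DF = -3801/101]
2. C_y = 1107/101  [CA · DB = -66150/101 ∩ CE · DF = -3801/101]
   → C = (-141/101, 1107/101)

C = (-141/101, 1107/101)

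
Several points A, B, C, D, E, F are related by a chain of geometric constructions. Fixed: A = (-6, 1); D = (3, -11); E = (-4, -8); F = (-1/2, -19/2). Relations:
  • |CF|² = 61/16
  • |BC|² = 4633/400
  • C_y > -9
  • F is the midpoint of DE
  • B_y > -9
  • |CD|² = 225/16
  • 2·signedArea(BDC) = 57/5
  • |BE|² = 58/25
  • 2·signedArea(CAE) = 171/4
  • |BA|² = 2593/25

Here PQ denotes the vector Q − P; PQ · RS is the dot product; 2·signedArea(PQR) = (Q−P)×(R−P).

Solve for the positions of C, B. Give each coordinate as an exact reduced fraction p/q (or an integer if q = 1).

B = (-13/5, -43/5)
C = (3/4, -8)

1. C_x = 3/4  [line 9·x + 2·y + 37/4 = 0 ∩ |CD|² = 225/16]
2. C_y = -8  [line 9·x + 2·y + 37/4 = 0 ∩ |CD|² = 225/16]
   → C = (3/4, -8)
3. B_x = -13/5  [line -3·x + -9/4·y + -543/20 = 0 ∩ |BC|² = 4633/400]
4. B_y = -43/5  [line -3·x + -9/4·y + -543/20 = 0 ∩ |BC|² = 4633/400]
   → B = (-13/5, -43/5)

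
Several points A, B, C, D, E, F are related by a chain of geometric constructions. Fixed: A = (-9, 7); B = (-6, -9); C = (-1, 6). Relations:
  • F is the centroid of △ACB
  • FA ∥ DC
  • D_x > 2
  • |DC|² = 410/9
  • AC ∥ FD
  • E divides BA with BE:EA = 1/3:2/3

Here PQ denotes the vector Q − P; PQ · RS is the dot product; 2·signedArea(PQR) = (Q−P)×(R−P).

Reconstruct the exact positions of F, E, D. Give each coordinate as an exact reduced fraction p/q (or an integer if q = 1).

1. F_x = -16/3  [F is the centroid of △ACB]
2. F_y = 4/3  [F is the centroid of △ACB]
   → F = (-16/3, 4/3)
3. E_x = -7  [E divides BA with BE:EA = 1/3:2/3]
4. E_y = -11/3  [E divides BA with BE:EA = 1/3:2/3]
   → E = (-7, -11/3)
5. D_x = 8/3  [FA ∥ DC ∩ AC ∥ FD]
6. D_y = 1/3  [FA ∥ DC ∩ AC ∥ FD]
   → D = (8/3, 1/3)

D = (8/3, 1/3)
E = (-7, -11/3)
F = (-16/3, 4/3)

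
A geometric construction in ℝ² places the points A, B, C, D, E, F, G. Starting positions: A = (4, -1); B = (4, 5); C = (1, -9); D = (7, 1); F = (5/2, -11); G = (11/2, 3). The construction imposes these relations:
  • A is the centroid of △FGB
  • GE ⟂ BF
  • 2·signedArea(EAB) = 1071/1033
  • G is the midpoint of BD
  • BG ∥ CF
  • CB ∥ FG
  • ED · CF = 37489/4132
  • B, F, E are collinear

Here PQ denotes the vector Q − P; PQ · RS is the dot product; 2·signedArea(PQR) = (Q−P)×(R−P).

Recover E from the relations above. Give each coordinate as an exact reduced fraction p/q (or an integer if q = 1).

E = (7907/2066, 3261/1033)

1. E_x = 7907/2066  [B, F, E are collinear ∩ GE ⟂ BF]
2. E_y = 3261/1033  [B, F, E are collinear ∩ GE ⟂ BF]
   → E = (7907/2066, 3261/1033)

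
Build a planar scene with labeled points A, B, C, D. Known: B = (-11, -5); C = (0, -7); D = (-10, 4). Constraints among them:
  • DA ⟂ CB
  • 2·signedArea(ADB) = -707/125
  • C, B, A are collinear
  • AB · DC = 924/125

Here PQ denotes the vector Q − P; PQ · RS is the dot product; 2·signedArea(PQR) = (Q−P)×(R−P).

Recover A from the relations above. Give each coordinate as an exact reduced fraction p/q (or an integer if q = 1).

A = (-1452/125, -611/125)

1. A_x = -1452/125  [C, B, A are collinear ∩ DA ⟂ CB]
2. A_y = -611/125  [C, B, A are collinear ∩ DA ⟂ CB]
   → A = (-1452/125, -611/125)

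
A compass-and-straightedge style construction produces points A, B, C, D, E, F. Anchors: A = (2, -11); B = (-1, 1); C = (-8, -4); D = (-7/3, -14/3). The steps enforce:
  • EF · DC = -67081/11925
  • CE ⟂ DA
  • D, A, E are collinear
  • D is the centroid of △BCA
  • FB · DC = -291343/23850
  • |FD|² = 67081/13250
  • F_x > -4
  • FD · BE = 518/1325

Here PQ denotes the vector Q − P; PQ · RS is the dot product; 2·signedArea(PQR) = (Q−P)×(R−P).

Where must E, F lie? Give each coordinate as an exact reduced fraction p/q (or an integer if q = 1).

1. E_x = -2359/530  [D, A, E are collinear ∩ CE ⟂ DA]
2. E_y = -833/530  [D, A, E are collinear ∩ CE ⟂ DA]
   → E = (-2359/530, -833/530)
3. F_x = -28651/7950  [FB · DC = -291343/23850 ∩ FD · BE = 518/1325]
4. F_y = -22337/7950  [FB · DC = -291343/23850 ∩ FD · BE = 518/1325]
   → F = (-28651/7950, -22337/7950)

E = (-2359/530, -833/530)
F = (-28651/7950, -22337/7950)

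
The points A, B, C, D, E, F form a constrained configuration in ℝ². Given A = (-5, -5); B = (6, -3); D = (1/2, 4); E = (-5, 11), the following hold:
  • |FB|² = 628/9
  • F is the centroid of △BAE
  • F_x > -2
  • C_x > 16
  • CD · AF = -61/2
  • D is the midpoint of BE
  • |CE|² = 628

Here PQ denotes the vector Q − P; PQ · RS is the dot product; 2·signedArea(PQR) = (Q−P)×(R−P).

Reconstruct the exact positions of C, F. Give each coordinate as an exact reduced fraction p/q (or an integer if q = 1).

C = (17, -1)
F = (-4/3, 1)

1. F_x = -4/3  [F is the centroid of △BAE]
2. F_y = 1  [F is the centroid of △BAE]
   → F = (-4/3, 1)
3. C_x = 17  [line -11/3·x + -6·y + 169/3 = 0 ∩ |CE|² = 628]
4. C_y = -1  [line -11/3·x + -6·y + 169/3 = 0 ∩ |CE|² = 628]
   → C = (17, -1)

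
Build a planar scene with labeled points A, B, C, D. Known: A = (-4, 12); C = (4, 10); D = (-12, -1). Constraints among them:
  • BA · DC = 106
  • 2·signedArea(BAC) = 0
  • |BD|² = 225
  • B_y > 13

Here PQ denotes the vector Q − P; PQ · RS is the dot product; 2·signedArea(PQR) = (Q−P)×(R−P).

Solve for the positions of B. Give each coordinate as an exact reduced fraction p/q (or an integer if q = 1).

B = (-12, 14)

1. B_x = -12  [2·signedArea(BAC) = 0 ∩ BA · DC = 106]
2. B_y = 14  [2·signedArea(BAC) = 0 ∩ BA · DC = 106]
   → B = (-12, 14)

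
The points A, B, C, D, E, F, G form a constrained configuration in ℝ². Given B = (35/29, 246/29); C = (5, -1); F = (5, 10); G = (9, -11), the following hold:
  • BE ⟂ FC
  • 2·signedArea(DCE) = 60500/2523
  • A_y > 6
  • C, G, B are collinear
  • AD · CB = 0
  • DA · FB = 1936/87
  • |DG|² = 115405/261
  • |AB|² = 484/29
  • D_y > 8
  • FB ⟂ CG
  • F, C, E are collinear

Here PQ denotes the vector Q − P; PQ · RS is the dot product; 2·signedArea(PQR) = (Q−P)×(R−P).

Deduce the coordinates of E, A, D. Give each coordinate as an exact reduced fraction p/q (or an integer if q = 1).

A = (-75/29, 202/29)
D = (215/87, 782/87)
E = (5, 246/29)

1. E_x = 5  [F, C, E are collinear ∩ BE ⟂ FC]
2. E_y = 246/29  [F, C, E are collinear ∩ BE ⟂ FC]
   → E = (5, 246/29)
3. D_x = 215/87  [2·signedArea(DCE) = 60500/2523]
4. D_y = 782/87  [|DG|² = 115405/261]
   → D = (215/87, 782/87)
5. A_x = -75/29  [AD · CB = 0 ∩ DA · FB = 1936/87]
6. A_y = 202/29  [AD · CB = 0 ∩ DA · FB = 1936/87]
   → A = (-75/29, 202/29)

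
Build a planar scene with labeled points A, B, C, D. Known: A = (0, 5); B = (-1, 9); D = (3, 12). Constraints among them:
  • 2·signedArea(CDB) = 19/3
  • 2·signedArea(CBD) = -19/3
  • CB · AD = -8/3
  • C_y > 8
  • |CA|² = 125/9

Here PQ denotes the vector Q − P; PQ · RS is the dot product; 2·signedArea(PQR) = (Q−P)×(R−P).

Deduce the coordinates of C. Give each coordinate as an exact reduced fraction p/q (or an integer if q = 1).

1. C_x = 2/3  [2·signedArea(CBD) = -19/3 ∩ CB · AD = -8/3]
2. C_y = 26/3  [2·signedArea(CBD) = -19/3 ∩ CB · AD = -8/3]
   → C = (2/3, 26/3)

C = (2/3, 26/3)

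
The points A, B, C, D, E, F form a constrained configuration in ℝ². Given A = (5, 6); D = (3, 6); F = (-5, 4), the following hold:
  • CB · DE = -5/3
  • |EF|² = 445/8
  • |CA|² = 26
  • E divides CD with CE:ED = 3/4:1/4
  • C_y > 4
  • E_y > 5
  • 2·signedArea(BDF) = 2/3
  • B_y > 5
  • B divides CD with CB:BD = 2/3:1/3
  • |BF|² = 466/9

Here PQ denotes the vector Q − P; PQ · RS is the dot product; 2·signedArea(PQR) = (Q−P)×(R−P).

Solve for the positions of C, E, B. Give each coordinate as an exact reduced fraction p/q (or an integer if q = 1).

B = (2, 17/3)
C = (0, 5)
E = (9/4, 23/4)

1. B_x = 2  [line 2·x + -8·y + 124/3 = 0 ∩ |BF|² = 466/9]
2. B_y = 17/3  [line 2·x + -8·y + 124/3 = 0 ∩ |BF|² = 466/9]
   → B = (2, 17/3)
3. C_x = 0  [B divides CD with CB:BD = 2/3:1/3]
4. C_y = 5  [B divides CD with CB:BD = 2/3:1/3]
   → C = (0, 5)
5. E_x = 9/4  [CB · DE = -5/3 ∩ E divides CD with CE:ED = 3/4:1/4]
6. E_y = 23/4  [CB · DE = -5/3 ∩ E divides CD with CE:ED = 3/4:1/4]
   → E = (9/4, 23/4)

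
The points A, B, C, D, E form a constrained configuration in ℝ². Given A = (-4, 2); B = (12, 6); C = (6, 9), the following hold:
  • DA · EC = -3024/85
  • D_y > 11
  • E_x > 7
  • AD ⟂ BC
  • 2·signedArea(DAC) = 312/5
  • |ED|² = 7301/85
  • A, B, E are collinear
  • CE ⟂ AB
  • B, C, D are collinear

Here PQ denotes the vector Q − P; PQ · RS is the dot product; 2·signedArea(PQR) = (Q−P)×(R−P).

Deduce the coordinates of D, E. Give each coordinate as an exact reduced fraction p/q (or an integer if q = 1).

D = (4/5, 58/5)
E = (120/17, 81/17)

1. D_x = 4/5  [B, C, D are collinear ∩ AD ⟂ BC]
2. D_y = 58/5  [B, C, D are collinear ∩ AD ⟂ BC]
   → D = (4/5, 58/5)
3. E_x = 120/17  [A, B, E are collinear ∩ CE ⟂ AB]
4. E_y = 81/17  [A, B, E are collinear ∩ CE ⟂ AB]
   → E = (120/17, 81/17)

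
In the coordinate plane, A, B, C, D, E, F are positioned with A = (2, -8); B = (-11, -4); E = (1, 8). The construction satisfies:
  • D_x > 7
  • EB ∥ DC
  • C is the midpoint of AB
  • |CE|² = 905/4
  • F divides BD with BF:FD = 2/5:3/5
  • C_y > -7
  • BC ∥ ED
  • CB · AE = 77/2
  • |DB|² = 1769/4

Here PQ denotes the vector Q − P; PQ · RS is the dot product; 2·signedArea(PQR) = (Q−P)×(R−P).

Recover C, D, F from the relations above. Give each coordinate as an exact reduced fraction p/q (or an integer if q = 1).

1. C_x = -9/2  [C is the midpoint of AB]
2. C_y = -6  [C is the midpoint of AB]
   → C = (-9/2, -6)
3. D_x = 15/2  [EB ∥ DC ∩ BC ∥ ED]
4. D_y = 6  [EB ∥ DC ∩ BC ∥ ED]
   → D = (15/2, 6)
5. F_x = -18/5  [F divides BD with BF:FD = 2/5:3/5]
6. F_y = 0  [F divides BD with BF:FD = 2/5:3/5]
   → F = (-18/5, 0)

C = (-9/2, -6)
D = (15/2, 6)
F = (-18/5, 0)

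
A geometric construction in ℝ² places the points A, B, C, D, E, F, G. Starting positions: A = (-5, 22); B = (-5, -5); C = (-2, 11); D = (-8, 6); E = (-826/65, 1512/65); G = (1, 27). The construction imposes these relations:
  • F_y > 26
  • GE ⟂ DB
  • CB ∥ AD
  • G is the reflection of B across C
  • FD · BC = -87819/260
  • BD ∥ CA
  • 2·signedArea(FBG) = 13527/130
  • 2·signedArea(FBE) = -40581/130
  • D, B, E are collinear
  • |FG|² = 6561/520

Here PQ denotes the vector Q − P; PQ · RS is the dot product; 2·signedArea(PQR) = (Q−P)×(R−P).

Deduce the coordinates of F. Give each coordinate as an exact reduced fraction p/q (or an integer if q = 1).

1. F_x = -631/260  [2·signedArea(FBG) = 13527/130 ∩ FD · BC = -87819/260]
2. F_y = 6777/260  [2·signedArea(FBG) = 13527/130 ∩ FD · BC = -87819/260]
   → F = (-631/260, 6777/260)

F = (-631/260, 6777/260)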